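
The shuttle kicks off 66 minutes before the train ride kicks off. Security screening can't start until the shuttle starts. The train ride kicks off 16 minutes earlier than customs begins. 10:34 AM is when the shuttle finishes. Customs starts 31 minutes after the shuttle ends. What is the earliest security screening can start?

Customs starts at 10:34 AM + 31 min = 11:05 AM.
The train ride starts at 11:05 AM − 16 min = 10:49 AM.
The shuttle starts at 10:49 AM − 66 min = 9:43 AM.
Security screening is bounded by the shuttle, so the earliest it can start is 9:43 AM.

9:43 AM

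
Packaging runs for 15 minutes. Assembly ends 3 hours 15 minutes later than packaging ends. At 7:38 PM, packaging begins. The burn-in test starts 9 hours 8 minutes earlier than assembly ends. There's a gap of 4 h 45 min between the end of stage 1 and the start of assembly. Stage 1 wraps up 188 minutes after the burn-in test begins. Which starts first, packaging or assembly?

packaging

Packaging ends at 7:38 PM + 15 min = 7:53 PM.
Assembly ends at 7:53 PM + 195 min = 11:08 PM.
The burn-in test starts at 11:08 PM − 548 min = 2:00 PM.
Stage 1 ends at 2:00 PM + 188 min = 5:08 PM.
Assembly starts at 5:08 PM + 285 min = 9:53 PM.
Packaging starts at 7:38 PM and assembly starts at 9:53 PM, so packaging is first.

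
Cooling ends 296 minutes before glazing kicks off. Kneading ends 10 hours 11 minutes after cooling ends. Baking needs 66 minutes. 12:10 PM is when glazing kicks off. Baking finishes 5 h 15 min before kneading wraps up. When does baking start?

Cooling ends at 12:10 PM − 296 min = 7:14 AM.
Kneading ends at 7:14 AM + 611 min = 5:25 PM.
Baking ends at 5:25 PM − 315 min = 12:10 PM.
Baking starts at 12:10 PM − 66 min = 11:04 AM.

11:04 AM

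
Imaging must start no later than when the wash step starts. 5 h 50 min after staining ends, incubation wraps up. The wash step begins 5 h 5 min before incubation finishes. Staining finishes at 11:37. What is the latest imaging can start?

12:22

Incubation ends at 11:37 + 350 min = 17:27.
The wash step starts at 17:27 − 305 min = 12:22.
Imaging is bounded by the wash step, so the latest it can start is 12:22.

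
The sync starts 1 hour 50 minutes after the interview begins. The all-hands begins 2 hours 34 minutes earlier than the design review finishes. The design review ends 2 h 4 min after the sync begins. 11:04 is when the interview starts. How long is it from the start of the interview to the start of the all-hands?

The sync starts at 11:04 + 110 min = 12:54.
The design review ends at 12:54 + 124 min = 14:58.
The all-hands starts at 14:58 − 154 min = 12:24.
From 11:04 to 12:24 is 1 hour 20 minutes.

1 hour 20 minutes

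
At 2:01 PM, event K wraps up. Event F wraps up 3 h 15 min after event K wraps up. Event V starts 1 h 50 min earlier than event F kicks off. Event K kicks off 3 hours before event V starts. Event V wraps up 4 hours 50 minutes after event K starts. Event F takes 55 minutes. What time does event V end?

4:21 PM

Event F ends at 2:01 PM + 195 min = 5:16 PM.
Event F starts at 5:16 PM − 55 min = 4:21 PM.
Event V starts at 4:21 PM − 110 min = 2:31 PM.
Event K starts at 2:31 PM − 180 min = 11:31 AM.
Event V ends at 11:31 AM + 290 min = 4:21 PM.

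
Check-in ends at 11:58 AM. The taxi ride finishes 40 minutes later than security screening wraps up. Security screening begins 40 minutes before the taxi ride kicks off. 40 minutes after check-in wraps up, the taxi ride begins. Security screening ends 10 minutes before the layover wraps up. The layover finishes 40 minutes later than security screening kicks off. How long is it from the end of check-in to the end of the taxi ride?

The taxi ride starts at 11:58 AM + 40 min = 12:38 PM.
Security screening starts at 12:38 PM − 40 min = 11:58 AM.
The layover ends at 11:58 AM + 40 min = 12:38 PM.
Security screening ends at 12:38 PM − 10 min = 12:28 PM.
The taxi ride ends at 12:28 PM + 40 min = 1:08 PM.
From 11:58 AM to 1:08 PM is 70 minutes.

70 minutes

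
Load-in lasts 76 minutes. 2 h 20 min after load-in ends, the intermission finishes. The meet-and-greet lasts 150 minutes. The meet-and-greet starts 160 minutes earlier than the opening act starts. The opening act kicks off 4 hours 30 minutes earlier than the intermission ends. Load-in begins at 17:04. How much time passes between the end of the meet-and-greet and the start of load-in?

64 minutes

Load-in ends at 17:04 + 76 min = 18:20.
The intermission ends at 18:20 + 140 min = 20:40.
The opening act starts at 20:40 − 270 min = 16:10.
The meet-and-greet starts at 16:10 − 160 min = 13:30.
The meet-and-greet ends at 13:30 + 150 min = 16:00.
From 16:00 to 17:04 is 64 minutes.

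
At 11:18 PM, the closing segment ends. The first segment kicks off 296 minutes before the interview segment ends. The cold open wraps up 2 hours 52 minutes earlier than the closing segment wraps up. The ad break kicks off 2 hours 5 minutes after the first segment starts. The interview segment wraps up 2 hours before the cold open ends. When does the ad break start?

3:35 PM

The cold open ends at 11:18 PM − 172 min = 8:26 PM.
The interview segment ends at 8:26 PM − 120 min = 6:26 PM.
The first segment starts at 6:26 PM − 296 min = 1:30 PM.
The ad break starts at 1:30 PM + 125 min = 3:35 PM.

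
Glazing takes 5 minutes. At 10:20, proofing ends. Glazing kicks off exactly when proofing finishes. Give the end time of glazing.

Glazing starts at 10:20.
Glazing ends at 10:20 + 5 min = 10:25.

10:25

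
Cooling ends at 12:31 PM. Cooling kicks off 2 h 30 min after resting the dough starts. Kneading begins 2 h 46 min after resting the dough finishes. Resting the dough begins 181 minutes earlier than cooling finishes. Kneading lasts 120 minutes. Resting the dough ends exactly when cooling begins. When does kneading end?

Resting the dough starts at 12:31 PM − 181 min = 9:30 AM.
Cooling starts at 9:30 AM + 150 min = 12:00 PM.
So resting the dough ends at 12:00 PM.
Kneading starts at 12:00 PM + 166 min = 2:46 PM.
Kneading ends at 2:46 PM + 120 min = 4:46 PM.

4:46 PM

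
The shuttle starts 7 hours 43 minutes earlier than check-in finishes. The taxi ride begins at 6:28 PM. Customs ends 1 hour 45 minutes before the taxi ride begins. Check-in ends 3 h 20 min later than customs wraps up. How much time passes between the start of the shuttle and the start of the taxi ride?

Customs ends at 6:28 PM − 105 min = 4:43 PM.
Check-in ends at 4:43 PM + 200 min = 8:03 PM.
The shuttle starts at 8:03 PM − 463 min = 12:20 PM.
From 12:20 PM to 6:28 PM is 6 h 8 min.

6 h 8 min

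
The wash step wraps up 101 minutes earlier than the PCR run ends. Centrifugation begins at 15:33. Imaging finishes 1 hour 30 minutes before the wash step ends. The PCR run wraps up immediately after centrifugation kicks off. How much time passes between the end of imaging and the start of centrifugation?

191 minutes

The PCR run ends at 15:33.
The wash step ends at 15:33 − 101 min = 13:52.
Imaging ends at 13:52 − 90 min = 12:22.
From 12:22 to 15:33 is 191 minutes.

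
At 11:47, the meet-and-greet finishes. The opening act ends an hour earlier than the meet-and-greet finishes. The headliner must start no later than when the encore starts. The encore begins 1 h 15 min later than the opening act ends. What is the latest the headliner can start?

12:02

The opening act ends at 11:47 − 60 min = 10:47.
The encore starts at 10:47 + 75 min = 12:02.
The headliner is bounded by the encore, so the latest it can start is 12:02.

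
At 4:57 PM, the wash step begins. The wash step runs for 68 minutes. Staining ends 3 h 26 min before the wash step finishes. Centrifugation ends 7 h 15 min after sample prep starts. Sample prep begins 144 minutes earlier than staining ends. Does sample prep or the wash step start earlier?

The wash step ends at 4:57 PM + 68 min = 6:05 PM.
Staining ends at 6:05 PM − 206 min = 2:39 PM.
Sample prep starts at 2:39 PM − 144 min = 12:15 PM.
Sample prep starts at 12:15 PM and the wash step starts at 4:57 PM, so sample prep is first.

sample prep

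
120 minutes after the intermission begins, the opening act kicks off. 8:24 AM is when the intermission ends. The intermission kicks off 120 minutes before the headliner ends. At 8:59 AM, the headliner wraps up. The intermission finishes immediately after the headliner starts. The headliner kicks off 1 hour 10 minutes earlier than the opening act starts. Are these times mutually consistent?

The intermission starts at 8:59 AM − 120 min = 6:59 AM.
The opening act starts at 6:59 AM + 120 min = 8:59 AM.
The headliner starts at 8:59 AM − 70 min = 7:49 AM.
So the intermission ends at 7:49 AM.
But the intermission is also said to end at 8:24 AM — a 35-minute conflict.

No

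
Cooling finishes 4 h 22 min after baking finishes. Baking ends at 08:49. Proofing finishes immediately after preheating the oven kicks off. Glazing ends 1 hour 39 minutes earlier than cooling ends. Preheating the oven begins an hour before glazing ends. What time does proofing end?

Cooling ends at 08:49 + 262 min = 13:11.
Glazing ends at 13:11 − 99 min = 11:32.
Preheating the oven starts at 11:32 − 60 min = 10:32.
So proofing ends at 10:32.

10:32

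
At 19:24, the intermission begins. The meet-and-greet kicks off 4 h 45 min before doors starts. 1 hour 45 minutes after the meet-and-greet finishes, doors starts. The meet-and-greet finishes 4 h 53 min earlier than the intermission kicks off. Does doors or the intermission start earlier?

The meet-and-greet ends at 19:24 − 293 min = 14:31.
Doors starts at 14:31 + 105 min = 16:16.
Doors starts at 16:16 and the intermission starts at 19:24, so doors is first.

doors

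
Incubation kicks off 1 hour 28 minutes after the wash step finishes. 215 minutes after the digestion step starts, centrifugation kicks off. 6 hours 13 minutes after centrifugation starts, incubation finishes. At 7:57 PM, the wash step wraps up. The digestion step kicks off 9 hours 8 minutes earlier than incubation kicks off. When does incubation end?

10:05 PM

Incubation starts at 7:57 PM + 88 min = 9:25 PM.
The digestion step starts at 9:25 PM − 548 min = 12:17 PM.
Centrifugation starts at 12:17 PM + 215 min = 3:52 PM.
Incubation ends at 3:52 PM + 373 min = 10:05 PM.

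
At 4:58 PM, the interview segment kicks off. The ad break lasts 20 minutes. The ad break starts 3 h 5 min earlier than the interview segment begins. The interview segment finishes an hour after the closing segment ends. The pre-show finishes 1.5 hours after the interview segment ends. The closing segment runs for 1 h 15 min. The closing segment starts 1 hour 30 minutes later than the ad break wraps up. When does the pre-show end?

7:28 PM

The ad break starts at 4:58 PM − 185 min = 1:53 PM.
The ad break ends at 1:53 PM + 20 min = 2:13 PM.
The closing segment starts at 2:13 PM + 90 min = 3:43 PM.
The closing segment ends at 3:43 PM + 75 min = 4:58 PM.
The interview segment ends at 4:58 PM + 60 min = 5:58 PM.
The pre-show ends at 5:58 PM + 90 min = 7:28 PM.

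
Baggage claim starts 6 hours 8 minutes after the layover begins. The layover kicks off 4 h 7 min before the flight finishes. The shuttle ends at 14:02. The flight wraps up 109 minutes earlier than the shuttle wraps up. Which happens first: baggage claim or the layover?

the layover

The flight ends at 14:02 − 109 min = 12:13.
The layover starts at 12:13 − 247 min = 08:06.
Baggage claim starts at 08:06 + 368 min = 14:14.
Baggage claim starts at 14:14 and the layover starts at 08:06, so the layover is first.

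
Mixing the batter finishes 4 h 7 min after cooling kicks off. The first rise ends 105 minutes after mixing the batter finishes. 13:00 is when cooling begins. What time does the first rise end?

18:52

Mixing the batter ends at 13:00 + 247 min = 17:07.
The first rise ends at 17:07 + 105 min = 18:52.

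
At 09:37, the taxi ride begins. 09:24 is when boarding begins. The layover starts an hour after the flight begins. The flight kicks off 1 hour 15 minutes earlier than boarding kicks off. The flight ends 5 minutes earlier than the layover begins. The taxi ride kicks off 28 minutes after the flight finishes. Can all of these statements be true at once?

No

The flight starts at 09:24 − 75 min = 08:09.
The layover starts at 08:09 + 60 min = 09:09.
The flight ends at 09:09 − 5 min = 09:04.
The taxi ride starts at 09:04 + 28 min = 09:32.
But the taxi ride is also said to start at 09:37 — a 5-minute conflict.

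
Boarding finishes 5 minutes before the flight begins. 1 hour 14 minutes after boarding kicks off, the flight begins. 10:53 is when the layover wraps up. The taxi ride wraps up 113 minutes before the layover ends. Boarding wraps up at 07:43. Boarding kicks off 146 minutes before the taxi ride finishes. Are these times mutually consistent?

The taxi ride ends at 10:53 − 113 min = 09:00.
Boarding starts at 09:00 − 146 min = 06:34.
The flight starts at 06:34 + 74 min = 07:48.
Boarding ends at 07:48 − 5 min = 07:43.
That matches the stated 07:43, so the schedule is consistent.

Yes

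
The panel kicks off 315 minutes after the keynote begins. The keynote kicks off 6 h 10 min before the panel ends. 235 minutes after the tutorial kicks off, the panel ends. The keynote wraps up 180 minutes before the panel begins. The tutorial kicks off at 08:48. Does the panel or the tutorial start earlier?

The panel ends at 08:48 + 235 min = 12:43.
The keynote starts at 12:43 − 370 min = 06:33.
The panel starts at 06:33 + 315 min = 11:48.
The panel starts at 11:48 and the tutorial starts at 08:48, so the tutorial is first.

the tutorial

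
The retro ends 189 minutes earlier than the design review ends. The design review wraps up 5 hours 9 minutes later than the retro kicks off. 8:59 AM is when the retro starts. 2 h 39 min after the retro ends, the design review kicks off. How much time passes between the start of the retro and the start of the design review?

4 hours 39 minutes

The design review ends at 8:59 AM + 309 min = 2:08 PM.
The retro ends at 2:08 PM − 189 min = 10:59 AM.
The design review starts at 10:59 AM + 159 min = 1:38 PM.
From 8:59 AM to 1:38 PM is 4 hours 39 minutes.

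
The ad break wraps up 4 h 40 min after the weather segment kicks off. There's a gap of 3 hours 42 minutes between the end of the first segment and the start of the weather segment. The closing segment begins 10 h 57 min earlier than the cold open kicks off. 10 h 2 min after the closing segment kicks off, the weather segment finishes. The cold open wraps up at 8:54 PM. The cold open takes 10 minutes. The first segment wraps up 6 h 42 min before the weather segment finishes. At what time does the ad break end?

The cold open starts at 8:54 PM − 10 min = 8:44 PM.
The closing segment starts at 8:44 PM − 657 min = 9:47 AM.
The weather segment ends at 9:47 AM + 602 min = 7:49 PM.
The first segment ends at 7:49 PM − 402 min = 1:07 PM.
The weather segment starts at 1:07 PM + 222 min = 4:49 PM.
The ad break ends at 4:49 PM + 280 min = 9:29 PM.

9:29 PM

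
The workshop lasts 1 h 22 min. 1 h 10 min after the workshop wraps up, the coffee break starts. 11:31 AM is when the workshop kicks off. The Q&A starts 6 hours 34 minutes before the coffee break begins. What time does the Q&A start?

7:29 AM

The workshop ends at 11:31 AM + 82 min = 12:53 PM.
The coffee break starts at 12:53 PM + 70 min = 2:03 PM.
The Q&A starts at 2:03 PM − 394 min = 7:29 AM.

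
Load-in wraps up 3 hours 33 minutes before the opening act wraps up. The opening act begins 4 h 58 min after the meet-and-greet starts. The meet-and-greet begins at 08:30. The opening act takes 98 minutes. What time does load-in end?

11:33

The opening act starts at 08:30 + 298 min = 13:28.
The opening act ends at 13:28 + 98 min = 15:06.
Load-in ends at 15:06 − 213 min = 11:33.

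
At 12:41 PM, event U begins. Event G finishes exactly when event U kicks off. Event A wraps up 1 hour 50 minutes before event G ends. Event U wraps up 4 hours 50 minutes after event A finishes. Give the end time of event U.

3:41 PM

Event G ends at 12:41 PM.
Event A ends at 12:41 PM − 110 min = 10:51 AM.
Event U ends at 10:51 AM + 290 min = 3:41 PM.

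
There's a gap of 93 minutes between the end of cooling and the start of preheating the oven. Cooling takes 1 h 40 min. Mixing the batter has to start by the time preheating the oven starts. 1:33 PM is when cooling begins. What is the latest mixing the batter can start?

4:46 PM

Cooling ends at 1:33 PM + 100 min = 3:13 PM.
Preheating the oven starts at 3:13 PM + 93 min = 4:46 PM.
Mixing the batter is bounded by preheating the oven, so the latest it can start is 4:46 PM.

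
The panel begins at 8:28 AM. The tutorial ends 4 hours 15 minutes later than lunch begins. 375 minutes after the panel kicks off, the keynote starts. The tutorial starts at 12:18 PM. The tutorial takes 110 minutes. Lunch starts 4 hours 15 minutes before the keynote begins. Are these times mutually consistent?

The keynote starts at 8:28 AM + 375 min = 2:43 PM.
Lunch starts at 2:43 PM − 255 min = 10:28 AM.
The tutorial ends at 10:28 AM + 255 min = 2:43 PM.
The tutorial starts at 2:43 PM − 110 min = 12:53 PM.
But the tutorial is also said to start at 12:18 PM — a 35-minute conflict.

No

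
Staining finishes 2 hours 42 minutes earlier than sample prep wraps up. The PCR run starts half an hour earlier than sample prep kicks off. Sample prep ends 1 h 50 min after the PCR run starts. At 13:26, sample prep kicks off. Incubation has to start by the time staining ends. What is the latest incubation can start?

The PCR run starts at 13:26 − 30 min = 12:56.
Sample prep ends at 12:56 + 110 min = 14:46.
Staining ends at 14:46 − 162 min = 12:04.
Incubation is bounded by staining, so the latest it can start is 12:04.

12:04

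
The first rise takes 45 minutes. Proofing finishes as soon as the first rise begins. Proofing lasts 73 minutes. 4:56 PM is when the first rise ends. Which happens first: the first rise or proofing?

The first rise starts at 4:56 PM − 45 min = 4:11 PM.
So proofing ends at 4:11 PM.
Proofing starts at 4:11 PM − 73 min = 2:58 PM.
The first rise starts at 4:11 PM and proofing starts at 2:58 PM, so proofing is first.

proofing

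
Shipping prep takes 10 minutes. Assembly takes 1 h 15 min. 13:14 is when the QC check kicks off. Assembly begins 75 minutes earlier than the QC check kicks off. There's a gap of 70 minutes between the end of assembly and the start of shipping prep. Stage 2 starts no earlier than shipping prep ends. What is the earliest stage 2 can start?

14:34

Assembly starts at 13:14 − 75 min = 11:59.
Assembly ends at 11:59 + 75 min = 13:14.
Shipping prep starts at 13:14 + 70 min = 14:24.
Shipping prep ends at 14:24 + 10 min = 14:34.
Stage 2 is bounded by shipping prep, so the earliest it can start is 14:34.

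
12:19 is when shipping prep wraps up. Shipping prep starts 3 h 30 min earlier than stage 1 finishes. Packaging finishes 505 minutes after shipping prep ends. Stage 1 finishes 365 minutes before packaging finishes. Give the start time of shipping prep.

11:09

Packaging ends at 12:19 + 505 min = 20:44.
Stage 1 ends at 20:44 − 365 min = 14:39.
Shipping prep starts at 14:39 − 210 min = 11:09.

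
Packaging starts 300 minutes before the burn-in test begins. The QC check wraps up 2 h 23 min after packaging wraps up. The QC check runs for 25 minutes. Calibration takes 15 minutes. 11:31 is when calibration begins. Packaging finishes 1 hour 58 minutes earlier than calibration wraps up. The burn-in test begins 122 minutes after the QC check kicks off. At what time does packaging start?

Calibration ends at 11:31 + 15 min = 11:46.
Packaging ends at 11:46 − 118 min = 09:48.
The QC check ends at 09:48 + 143 min = 12:11.
The QC check starts at 12:11 − 25 min = 11:46.
The burn-in test starts at 11:46 + 122 min = 13:48.
Packaging starts at 13:48 − 300 min = 08:48.

08:48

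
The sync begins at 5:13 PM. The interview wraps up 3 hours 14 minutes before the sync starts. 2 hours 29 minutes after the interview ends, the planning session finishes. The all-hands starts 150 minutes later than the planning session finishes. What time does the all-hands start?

6:58 PM

The interview ends at 5:13 PM − 194 min = 1:59 PM.
The planning session ends at 1:59 PM + 149 min = 4:28 PM.
The all-hands starts at 4:28 PM + 150 min = 6:58 PM.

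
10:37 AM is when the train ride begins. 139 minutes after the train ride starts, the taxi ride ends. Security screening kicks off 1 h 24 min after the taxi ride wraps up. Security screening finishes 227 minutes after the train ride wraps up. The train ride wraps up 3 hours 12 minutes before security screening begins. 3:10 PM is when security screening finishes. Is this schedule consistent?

The taxi ride ends at 10:37 AM + 139 min = 12:56 PM.
Security screening starts at 12:56 PM + 84 min = 2:20 PM.
The train ride ends at 2:20 PM − 192 min = 11:08 AM.
Security screening ends at 11:08 AM + 227 min = 2:55 PM.
But security screening is also said to end at 3:10 PM — a 15-minute conflict.

No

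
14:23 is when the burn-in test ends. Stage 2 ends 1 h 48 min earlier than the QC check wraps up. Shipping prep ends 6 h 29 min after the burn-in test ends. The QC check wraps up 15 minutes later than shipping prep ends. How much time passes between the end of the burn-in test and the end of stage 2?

Shipping prep ends at 14:23 + 389 min = 20:52.
The QC check ends at 20:52 + 15 min = 21:07.
Stage 2 ends at 21:07 − 108 min = 19:19.
From 14:23 to 19:19 is 296 minutes.

296 minutes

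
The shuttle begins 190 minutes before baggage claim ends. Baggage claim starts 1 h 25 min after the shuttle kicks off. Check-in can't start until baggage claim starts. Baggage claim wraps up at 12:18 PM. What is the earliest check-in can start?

10:33 AM

The shuttle starts at 12:18 PM − 190 min = 9:08 AM.
Baggage claim starts at 9:08 AM + 85 min = 10:33 AM.
Check-in is bounded by baggage claim, so the earliest it can start is 10:33 AM.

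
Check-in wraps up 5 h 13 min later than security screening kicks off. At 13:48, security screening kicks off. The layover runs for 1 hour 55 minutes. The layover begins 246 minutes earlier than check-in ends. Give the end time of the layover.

16:50

Check-in ends at 13:48 + 313 min = 19:01.
The layover starts at 19:01 − 246 min = 14:55.
The layover ends at 14:55 + 115 min = 16:50.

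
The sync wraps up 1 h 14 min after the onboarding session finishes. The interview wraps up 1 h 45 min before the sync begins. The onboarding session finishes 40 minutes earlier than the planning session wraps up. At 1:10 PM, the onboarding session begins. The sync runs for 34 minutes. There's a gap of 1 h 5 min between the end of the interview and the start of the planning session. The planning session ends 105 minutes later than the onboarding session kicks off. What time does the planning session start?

2:15 PM

The planning session ends at 1:10 PM + 105 min = 2:55 PM.
The onboarding session ends at 2:55 PM − 40 min = 2:15 PM.
The sync ends at 2:15 PM + 74 min = 3:29 PM.
The sync starts at 3:29 PM − 34 min = 2:55 PM.
The interview ends at 2:55 PM − 105 min = 1:10 PM.
The planning session starts at 1:10 PM + 65 min = 2:15 PM.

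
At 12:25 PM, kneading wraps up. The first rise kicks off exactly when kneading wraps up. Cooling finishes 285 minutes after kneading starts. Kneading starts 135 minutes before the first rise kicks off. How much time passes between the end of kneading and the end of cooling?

2 hours 30 minutes

The first rise starts at 12:25 PM.
Kneading starts at 12:25 PM − 135 min = 10:10 AM.
Cooling ends at 10:10 AM + 285 min = 2:55 PM.
From 12:25 PM to 2:55 PM is 2 hours 30 minutes.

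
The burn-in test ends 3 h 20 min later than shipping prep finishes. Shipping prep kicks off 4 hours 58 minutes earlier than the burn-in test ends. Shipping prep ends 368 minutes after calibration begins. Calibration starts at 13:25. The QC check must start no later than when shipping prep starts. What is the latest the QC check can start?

17:55

Shipping prep ends at 13:25 + 368 min = 19:33.
The burn-in test ends at 19:33 + 200 min = 22:53.
Shipping prep starts at 22:53 − 298 min = 17:55.
The QC check is bounded by shipping prep, so the latest it can start is 17:55.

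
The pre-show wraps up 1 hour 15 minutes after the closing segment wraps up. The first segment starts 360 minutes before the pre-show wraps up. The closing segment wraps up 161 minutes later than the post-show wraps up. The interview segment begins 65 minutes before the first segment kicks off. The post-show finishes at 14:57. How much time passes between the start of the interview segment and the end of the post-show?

The closing segment ends at 14:57 + 161 min = 17:38.
The pre-show ends at 17:38 + 75 min = 18:53.
The first segment starts at 18:53 − 360 min = 12:53.
The interview segment starts at 12:53 − 65 min = 11:48.
From 11:48 to 14:57 is 3 h 9 min.

3 h 9 min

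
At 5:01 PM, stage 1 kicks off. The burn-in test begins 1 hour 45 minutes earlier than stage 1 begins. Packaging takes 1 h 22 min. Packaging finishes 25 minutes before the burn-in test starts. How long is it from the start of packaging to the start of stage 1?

212 minutes

The burn-in test starts at 5:01 PM − 105 min = 3:16 PM.
Packaging ends at 3:16 PM − 25 min = 2:51 PM.
Packaging starts at 2:51 PM − 82 min = 1:29 PM.
From 1:29 PM to 5:01 PM is 212 minutes.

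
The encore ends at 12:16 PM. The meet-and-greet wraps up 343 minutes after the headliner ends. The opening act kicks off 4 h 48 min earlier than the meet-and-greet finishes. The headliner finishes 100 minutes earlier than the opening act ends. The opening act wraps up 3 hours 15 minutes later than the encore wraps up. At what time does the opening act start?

2:46 PM

The opening act ends at 12:16 PM + 195 min = 3:31 PM.
The headliner ends at 3:31 PM − 100 min = 1:51 PM.
The meet-and-greet ends at 1:51 PM + 343 min = 7:34 PM.
The opening act starts at 7:34 PM − 288 min = 2:46 PM.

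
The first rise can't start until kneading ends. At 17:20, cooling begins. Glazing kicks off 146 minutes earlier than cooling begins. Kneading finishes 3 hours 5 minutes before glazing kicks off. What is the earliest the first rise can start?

11:49

Glazing starts at 17:20 − 146 min = 14:54.
Kneading ends at 14:54 − 185 min = 11:49.
The first rise is bounded by kneading, so the earliest it can start is 11:49.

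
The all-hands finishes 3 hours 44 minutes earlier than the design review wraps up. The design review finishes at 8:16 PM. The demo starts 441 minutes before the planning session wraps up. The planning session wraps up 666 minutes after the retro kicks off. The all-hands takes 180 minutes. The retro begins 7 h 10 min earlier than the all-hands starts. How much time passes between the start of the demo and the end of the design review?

The all-hands ends at 8:16 PM − 224 min = 4:32 PM.
The all-hands starts at 4:32 PM − 180 min = 1:32 PM.
The retro starts at 1:32 PM − 430 min = 6:22 AM.
The planning session ends at 6:22 AM + 666 min = 5:28 PM.
The demo starts at 5:28 PM − 441 min = 10:07 AM.
From 10:07 AM to 8:16 PM is 10 hours 9 minutes.

10 hours 9 minutes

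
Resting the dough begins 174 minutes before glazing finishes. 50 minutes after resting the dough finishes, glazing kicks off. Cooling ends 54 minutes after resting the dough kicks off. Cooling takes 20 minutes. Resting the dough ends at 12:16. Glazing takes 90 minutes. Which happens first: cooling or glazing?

cooling

Glazing starts at 12:16 + 50 min = 13:06.
Glazing ends at 13:06 + 90 min = 14:36.
Resting the dough starts at 14:36 − 174 min = 11:42.
Cooling ends at 11:42 + 54 min = 12:36.
Cooling starts at 12:36 − 20 min = 12:16.
Cooling starts at 12:16 and glazing starts at 13:06, so cooling is first.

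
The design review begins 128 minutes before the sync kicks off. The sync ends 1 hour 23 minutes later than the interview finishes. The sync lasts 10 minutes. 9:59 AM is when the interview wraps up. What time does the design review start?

The sync ends at 9:59 AM + 83 min = 11:22 AM.
The sync starts at 11:22 AM − 10 min = 11:12 AM.
The design review starts at 11:12 AM − 128 min = 9:04 AM.

9:04 AM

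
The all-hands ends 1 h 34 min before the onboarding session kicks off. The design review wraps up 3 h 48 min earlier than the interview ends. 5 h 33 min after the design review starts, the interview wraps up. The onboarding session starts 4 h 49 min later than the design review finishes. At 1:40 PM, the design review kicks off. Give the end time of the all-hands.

The interview ends at 1:40 PM + 333 min = 7:13 PM.
The design review ends at 7:13 PM − 228 min = 3:25 PM.
The onboarding session starts at 3:25 PM + 289 min = 8:14 PM.
The all-hands ends at 8:14 PM − 94 min = 6:40 PM.

6:40 PM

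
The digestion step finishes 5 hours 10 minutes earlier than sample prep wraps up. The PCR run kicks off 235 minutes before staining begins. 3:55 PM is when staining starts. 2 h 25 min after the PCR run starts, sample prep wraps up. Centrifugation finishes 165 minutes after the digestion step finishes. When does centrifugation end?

12:00 PM

The PCR run starts at 3:55 PM − 235 min = 12:00 PM.
Sample prep ends at 12:00 PM + 145 min = 2:25 PM.
The digestion step ends at 2:25 PM − 310 min = 9:15 AM.
Centrifugation ends at 9:15 AM + 165 min = 12:00 PM.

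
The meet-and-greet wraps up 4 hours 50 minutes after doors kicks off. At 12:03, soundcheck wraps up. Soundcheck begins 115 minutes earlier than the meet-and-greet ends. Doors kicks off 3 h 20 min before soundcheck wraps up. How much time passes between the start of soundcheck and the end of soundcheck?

25 minutes

Doors starts at 12:03 − 200 min = 08:43.
The meet-and-greet ends at 08:43 + 290 min = 13:33.
Soundcheck starts at 13:33 − 115 min = 11:38.
From 11:38 to 12:03 is 25 minutes.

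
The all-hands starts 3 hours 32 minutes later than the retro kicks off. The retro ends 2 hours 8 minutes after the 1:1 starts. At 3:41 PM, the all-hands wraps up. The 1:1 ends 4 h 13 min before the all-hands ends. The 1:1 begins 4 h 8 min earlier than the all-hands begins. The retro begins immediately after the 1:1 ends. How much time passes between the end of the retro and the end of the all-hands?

The 1:1 ends at 3:41 PM − 253 min = 11:28 AM.
So the retro starts at 11:28 AM.
The all-hands starts at 11:28 AM + 212 min = 3:00 PM.
The 1:1 starts at 3:00 PM − 248 min = 10:52 AM.
The retro ends at 10:52 AM + 128 min = 1:00 PM.
From 1:00 PM to 3:41 PM is 161 minutes.

161 minutes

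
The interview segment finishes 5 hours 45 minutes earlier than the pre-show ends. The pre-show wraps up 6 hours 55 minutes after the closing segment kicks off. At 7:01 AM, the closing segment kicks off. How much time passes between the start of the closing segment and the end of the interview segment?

1 hour 10 minutes

The pre-show ends at 7:01 AM + 415 min = 1:56 PM.
The interview segment ends at 1:56 PM − 345 min = 8:11 AM.
From 7:01 AM to 8:11 AM is 1 hour 10 minutes.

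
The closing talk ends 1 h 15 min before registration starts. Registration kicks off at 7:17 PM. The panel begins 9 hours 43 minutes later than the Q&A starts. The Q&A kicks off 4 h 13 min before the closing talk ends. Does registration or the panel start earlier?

registration

The closing talk ends at 7:17 PM − 75 min = 6:02 PM.
The Q&A starts at 6:02 PM − 253 min = 1:49 PM.
The panel starts at 1:49 PM + 583 min = 11:32 PM.
Registration starts at 7:17 PM and the panel starts at 11:32 PM, so registration is first.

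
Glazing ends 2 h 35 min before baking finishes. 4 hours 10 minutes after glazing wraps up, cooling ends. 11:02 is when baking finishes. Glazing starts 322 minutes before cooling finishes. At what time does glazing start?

Glazing ends at 11:02 − 155 min = 08:27.
Cooling ends at 08:27 + 250 min = 12:37.
Glazing starts at 12:37 − 322 min = 07:15.

07:15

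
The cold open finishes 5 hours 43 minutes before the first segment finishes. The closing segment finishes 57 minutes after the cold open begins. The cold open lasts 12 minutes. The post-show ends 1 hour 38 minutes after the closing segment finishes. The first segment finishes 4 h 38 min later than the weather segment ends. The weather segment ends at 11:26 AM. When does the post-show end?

12:44 PM

The first segment ends at 11:26 AM + 278 min = 4:04 PM.
The cold open ends at 4:04 PM − 343 min = 10:21 AM.
The cold open starts at 10:21 AM − 12 min = 10:09 AM.
The closing segment ends at 10:09 AM + 57 min = 11:06 AM.
The post-show ends at 11:06 AM + 98 min = 12:44 PM.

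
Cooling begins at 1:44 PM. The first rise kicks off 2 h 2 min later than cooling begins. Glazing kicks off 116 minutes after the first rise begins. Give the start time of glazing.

The first rise starts at 1:44 PM + 122 min = 3:46 PM.
Glazing starts at 3:46 PM + 116 min = 5:42 PM.

5:42 PM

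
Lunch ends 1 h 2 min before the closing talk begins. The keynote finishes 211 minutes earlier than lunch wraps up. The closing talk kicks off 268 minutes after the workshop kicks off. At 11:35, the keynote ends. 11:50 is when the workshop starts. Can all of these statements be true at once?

The closing talk starts at 11:50 + 268 min = 16:18.
Lunch ends at 16:18 − 62 min = 15:16.
The keynote ends at 15:16 − 211 min = 11:45.
But the keynote is also said to end at 11:35 — a 10-minute conflict.

No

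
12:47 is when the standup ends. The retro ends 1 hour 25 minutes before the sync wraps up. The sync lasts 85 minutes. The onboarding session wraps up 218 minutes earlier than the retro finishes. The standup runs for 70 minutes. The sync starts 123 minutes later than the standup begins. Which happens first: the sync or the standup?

The standup starts at 12:47 − 70 min = 11:37.
The sync starts at 11:37 + 123 min = 13:40.
The sync starts at 13:40 and the standup starts at 11:37, so the standup is first.

the standup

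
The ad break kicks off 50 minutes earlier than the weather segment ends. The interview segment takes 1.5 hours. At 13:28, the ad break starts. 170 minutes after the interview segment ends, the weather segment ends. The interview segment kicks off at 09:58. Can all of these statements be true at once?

The interview segment ends at 09:58 + 90 min = 11:28.
The weather segment ends at 11:28 + 170 min = 14:18.
The ad break starts at 14:18 − 50 min = 13:28.
That matches the stated 13:28, so the schedule is consistent.

Yes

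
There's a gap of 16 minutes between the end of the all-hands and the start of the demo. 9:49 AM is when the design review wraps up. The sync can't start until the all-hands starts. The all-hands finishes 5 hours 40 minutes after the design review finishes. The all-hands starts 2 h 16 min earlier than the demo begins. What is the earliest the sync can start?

The all-hands ends at 9:49 AM + 340 min = 3:29 PM.
The demo starts at 3:29 PM + 16 min = 3:45 PM.
The all-hands starts at 3:45 PM − 136 min = 1:29 PM.
The sync is bounded by the all-hands, so the earliest it can start is 1:29 PM.

1:29 PM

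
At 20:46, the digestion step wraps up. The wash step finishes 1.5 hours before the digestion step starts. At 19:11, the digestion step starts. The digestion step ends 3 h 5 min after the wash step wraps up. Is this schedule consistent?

The wash step ends at 19:11 − 90 min = 17:41.
The digestion step ends at 17:41 + 185 min = 20:46.
That matches the stated 20:46, so the schedule is consistent.

Yes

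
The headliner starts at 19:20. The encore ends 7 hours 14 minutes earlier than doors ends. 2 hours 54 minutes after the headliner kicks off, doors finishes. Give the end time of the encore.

15:00

Doors ends at 19:20 + 174 min = 22:14.
The encore ends at 22:14 − 434 min = 15:00.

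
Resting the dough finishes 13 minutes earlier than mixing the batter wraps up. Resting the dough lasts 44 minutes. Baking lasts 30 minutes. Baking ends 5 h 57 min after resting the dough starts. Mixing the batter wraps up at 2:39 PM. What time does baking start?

Resting the dough ends at 2:39 PM − 13 min = 2:26 PM.
Resting the dough starts at 2:26 PM − 44 min = 1:42 PM.
Baking ends at 1:42 PM + 357 min = 7:39 PM.
Baking starts at 7:39 PM − 30 min = 7:09 PM.

7:09 PM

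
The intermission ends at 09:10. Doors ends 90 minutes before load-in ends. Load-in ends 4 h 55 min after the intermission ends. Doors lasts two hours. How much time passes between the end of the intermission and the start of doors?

Load-in ends at 09:10 + 295 min = 14:05.
Doors ends at 14:05 − 90 min = 12:35.
Doors starts at 12:35 − 120 min = 10:35.
From 09:10 to 10:35 is 1 hour 25 minutes.

1 hour 25 minutes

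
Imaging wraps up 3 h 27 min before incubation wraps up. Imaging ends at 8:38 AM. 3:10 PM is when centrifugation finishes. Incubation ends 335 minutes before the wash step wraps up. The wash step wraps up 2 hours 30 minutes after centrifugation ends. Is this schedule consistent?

Yes

The wash step ends at 3:10 PM + 150 min = 5:40 PM.
Incubation ends at 5:40 PM − 335 min = 12:05 PM.
Imaging ends at 12:05 PM − 207 min = 8:38 AM.
That matches the stated 8:38 AM, so the schedule is consistent.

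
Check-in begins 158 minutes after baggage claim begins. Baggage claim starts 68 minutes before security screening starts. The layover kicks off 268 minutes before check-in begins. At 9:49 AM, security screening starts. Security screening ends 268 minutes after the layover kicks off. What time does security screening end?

Baggage claim starts at 9:49 AM − 68 min = 8:41 AM.
Check-in starts at 8:41 AM + 158 min = 11:19 AM.
The layover starts at 11:19 AM − 268 min = 6:51 AM.
Security screening ends at 6:51 AM + 268 min = 11:19 AM.

11:19 AM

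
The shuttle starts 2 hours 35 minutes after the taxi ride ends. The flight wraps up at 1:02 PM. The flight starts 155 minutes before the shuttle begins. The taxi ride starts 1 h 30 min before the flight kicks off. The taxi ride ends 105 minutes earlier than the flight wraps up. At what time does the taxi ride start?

The taxi ride ends at 1:02 PM − 105 min = 11:17 AM.
The shuttle starts at 11:17 AM + 155 min = 1:52 PM.
The flight starts at 1:52 PM − 155 min = 11:17 AM.
The taxi ride starts at 11:17 AM − 90 min = 9:47 AM.

9:47 AM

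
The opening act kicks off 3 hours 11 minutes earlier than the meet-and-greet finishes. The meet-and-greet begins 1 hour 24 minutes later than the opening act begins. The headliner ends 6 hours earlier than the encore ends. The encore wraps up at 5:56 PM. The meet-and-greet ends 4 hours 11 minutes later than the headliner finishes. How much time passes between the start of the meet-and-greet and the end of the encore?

216 minutes

The headliner ends at 5:56 PM − 360 min = 11:56 AM.
The meet-and-greet ends at 11:56 AM + 251 min = 4:07 PM.
The opening act starts at 4:07 PM − 191 min = 12:56 PM.
The meet-and-greet starts at 12:56 PM + 84 min = 2:20 PM.
From 2:20 PM to 5:56 PM is 216 minutes.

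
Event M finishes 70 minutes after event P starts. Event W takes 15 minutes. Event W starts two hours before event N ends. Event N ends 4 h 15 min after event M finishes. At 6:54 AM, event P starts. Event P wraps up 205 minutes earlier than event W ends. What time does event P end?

7:09 AM

Event M ends at 6:54 AM + 70 min = 8:04 AM.
Event N ends at 8:04 AM + 255 min = 12:19 PM.
Event W starts at 12:19 PM − 120 min = 10:19 AM.
Event W ends at 10:19 AM + 15 min = 10:34 AM.
Event P ends at 10:34 AM − 205 min = 7:09 AM.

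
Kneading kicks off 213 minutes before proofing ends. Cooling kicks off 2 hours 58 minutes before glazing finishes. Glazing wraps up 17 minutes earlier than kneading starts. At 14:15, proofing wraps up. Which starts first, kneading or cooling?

Kneading starts at 14:15 − 213 min = 10:42.
Glazing ends at 10:42 − 17 min = 10:25.
Cooling starts at 10:25 − 178 min = 07:27.
Kneading starts at 10:42 and cooling starts at 07:27, so cooling is first.

cooling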